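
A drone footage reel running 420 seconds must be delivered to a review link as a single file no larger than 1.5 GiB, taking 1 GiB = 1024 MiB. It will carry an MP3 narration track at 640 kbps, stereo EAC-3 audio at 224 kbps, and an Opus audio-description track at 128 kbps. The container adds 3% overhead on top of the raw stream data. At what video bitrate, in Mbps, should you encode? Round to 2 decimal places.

Budget: 1.5 GiB = 12884.9 Mb.
Stream payload after overhead: 12884.9 / 1.03 = 12509.6 Mb.
Total bitrate budget: 12509.6 Mb / 420 s = 29.785 Mbps.
Audio total: 640 + 224 + 128 = 992 kbps = 0.992 Mbps.
Video: 29.785 − 0.992 = 28.793 Mbps.

28.79 Mbps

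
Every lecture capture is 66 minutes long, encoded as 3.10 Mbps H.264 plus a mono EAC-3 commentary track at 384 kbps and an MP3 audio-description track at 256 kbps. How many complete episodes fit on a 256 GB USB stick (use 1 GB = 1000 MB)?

138

66 min = 3960 s
Audio total: 384 + 256 = 640 kbps = 0.640 Mbps.
Total bitrate: 3.740 Mbps.
Per item: 3.740 Mbps × 3960 s = 14,810 Mb = 1,851 MB.
Capacity: 256 GB = 2,048,000 Mb; 138.28 items → 138 complete.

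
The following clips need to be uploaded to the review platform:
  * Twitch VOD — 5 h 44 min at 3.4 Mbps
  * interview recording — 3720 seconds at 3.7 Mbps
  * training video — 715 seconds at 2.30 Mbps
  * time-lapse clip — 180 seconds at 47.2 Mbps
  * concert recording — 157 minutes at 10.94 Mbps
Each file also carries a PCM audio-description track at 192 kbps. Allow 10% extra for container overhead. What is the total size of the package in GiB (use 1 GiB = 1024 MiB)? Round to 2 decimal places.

26.10 GiB

Audio: 192 kbps = 0.192 Mbps.
Twitch VOD: 3.592 Mbps × 20640 s × 1.10 = 81552.8 Mb
interview recording: 3.892 Mbps × 3720 s × 1.10 = 15926.1 Mb
training video: 2.492 Mbps × 715 s × 1.10 = 1960.0 Mb
time-lapse clip: 47.392 Mbps × 180 s × 1.10 = 9383.6 Mb
concert recording: 11.132 Mbps × 9420 s × 1.10 = 115349.8 Mb
Total: 224172.2 Mb = 28021.5 MB.
= 26.10 GiB.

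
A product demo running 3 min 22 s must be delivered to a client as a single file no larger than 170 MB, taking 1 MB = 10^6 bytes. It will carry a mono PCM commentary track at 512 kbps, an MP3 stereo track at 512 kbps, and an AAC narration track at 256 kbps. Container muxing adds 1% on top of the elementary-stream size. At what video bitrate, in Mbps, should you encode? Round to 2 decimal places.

Budget: 170 MB = 1360.0 Mb.
Stream payload after overhead: 1360.0 / 1.01 = 1346.5 Mb.
3 min 22 s = 202 s
Total bitrate budget: 1346.5 Mb / 202 s = 6.666 Mbps.
Audio total: 512 + 512 + 256 = 1280 kbps = 1.280 Mbps.
Video: 6.666 − 1.280 = 5.386 Mbps.

5.39 Mbps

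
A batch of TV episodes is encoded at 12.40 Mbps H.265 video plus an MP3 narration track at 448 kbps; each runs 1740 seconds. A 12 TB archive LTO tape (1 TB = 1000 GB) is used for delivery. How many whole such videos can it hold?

4294

Audio: 448 kbps = 0.448 Mbps.
Total bitrate: 12.848 Mbps.
Per item: 12.848 Mbps × 1740 s = 22,356 Mb = 2,794 MB.
Capacity: 12 TB = 96,000,000 Mb; 4294.24 items → 4294 complete.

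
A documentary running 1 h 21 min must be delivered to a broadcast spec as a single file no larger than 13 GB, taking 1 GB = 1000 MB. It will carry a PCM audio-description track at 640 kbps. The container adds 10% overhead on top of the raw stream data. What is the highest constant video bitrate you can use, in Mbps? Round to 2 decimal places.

18.81 Mbps

Budget: 13 GB = 104000.0 Mb.
Stream payload after overhead: 104000.0 / 1.10 = 94545.5 Mb.
1 h 21 min = 81 min = 4860 s
Total bitrate budget: 94545.5 Mb / 4860 s = 19.454 Mbps.
Audio: 640 kbps = 0.640 Mbps.
Video: 19.454 − 0.640 = 18.814 Mbps.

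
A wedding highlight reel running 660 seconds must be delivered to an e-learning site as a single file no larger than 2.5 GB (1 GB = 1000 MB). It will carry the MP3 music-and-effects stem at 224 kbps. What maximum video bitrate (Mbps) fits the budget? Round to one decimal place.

30.1 Mbps

Budget: 2.5 GB = 20000.0 Mb.
Total bitrate budget: 20000.0 Mb / 660 s = 30.303 Mbps.
Audio: 224 kbps = 0.224 Mbps.
Video: 30.303 − 0.224 = 30.079 Mbps.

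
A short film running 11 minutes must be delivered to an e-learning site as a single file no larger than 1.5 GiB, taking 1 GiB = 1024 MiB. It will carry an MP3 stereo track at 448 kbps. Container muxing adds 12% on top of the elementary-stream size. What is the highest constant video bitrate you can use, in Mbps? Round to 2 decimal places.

Budget: 1.5 GiB = 12884.9 Mb.
Stream payload after overhead: 12884.9 / 1.12 = 11504.4 Mb.
11 min = 660 s
Total bitrate budget: 11504.4 Mb / 660 s = 17.431 Mbps.
Audio: 448 kbps = 0.448 Mbps.
Video: 17.431 − 0.448 = 16.983 Mbps.

16.98 Mbps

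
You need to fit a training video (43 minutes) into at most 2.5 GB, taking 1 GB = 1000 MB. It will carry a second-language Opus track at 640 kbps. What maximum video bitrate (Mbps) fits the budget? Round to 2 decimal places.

Budget: 2.5 GB = 20000.0 Mb.
43 min = 2580 s
Total bitrate budget: 20000.0 Mb / 2580 s = 7.752 Mbps.
Audio: 640 kbps = 0.640 Mbps.
Video: 7.752 − 0.640 = 7.112 Mbps.

7.11 Mbps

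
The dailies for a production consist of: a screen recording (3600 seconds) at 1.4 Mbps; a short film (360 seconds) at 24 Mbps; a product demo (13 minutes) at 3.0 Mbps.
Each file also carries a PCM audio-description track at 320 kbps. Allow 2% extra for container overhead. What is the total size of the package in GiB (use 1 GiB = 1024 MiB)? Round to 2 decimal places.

Audio: 320 kbps = 0.320 Mbps.
screen recording: 1.720 Mbps × 3600 s × 1.02 = 6315.8 Mb
short film: 24.320 Mbps × 360 s × 1.02 = 8930.3 Mb
product demo: 3.320 Mbps × 780 s × 1.02 = 2641.4 Mb
Total: 17887.5 Mb = 2235.9 MB.
= 2.082 GiB.

2.08 GiB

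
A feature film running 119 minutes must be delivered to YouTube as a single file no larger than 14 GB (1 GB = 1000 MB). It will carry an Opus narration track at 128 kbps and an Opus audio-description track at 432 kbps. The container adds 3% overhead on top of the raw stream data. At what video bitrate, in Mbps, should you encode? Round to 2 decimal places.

Budget: 14 GB = 112000.0 Mb.
Stream payload after overhead: 112000.0 / 1.03 = 108737.9 Mb.
119 min = 7140 s
Total bitrate budget: 108737.9 Mb / 7140 s = 15.229 Mbps.
Audio total: 128 + 432 = 560 kbps = 0.560 Mbps.
Video: 15.229 − 0.560 = 14.669 Mbps.

14.67 Mbps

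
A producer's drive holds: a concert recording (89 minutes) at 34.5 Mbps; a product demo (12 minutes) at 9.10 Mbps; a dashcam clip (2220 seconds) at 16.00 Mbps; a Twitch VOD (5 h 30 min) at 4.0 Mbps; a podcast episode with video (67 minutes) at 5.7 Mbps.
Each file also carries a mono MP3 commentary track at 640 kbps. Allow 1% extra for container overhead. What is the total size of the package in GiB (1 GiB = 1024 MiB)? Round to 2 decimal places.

Audio: 640 kbps = 0.640 Mbps.
concert recording: 35.140 Mbps × 5340 s × 1.01 = 189524.1 Mb
product demo: 9.740 Mbps × 720 s × 1.01 = 7082.9 Mb
dashcam clip: 16.640 Mbps × 2220 s × 1.01 = 37310.2 Mb
Twitch VOD: 4.640 Mbps × 19800 s × 1.01 = 92790.7 Mb
podcast episode with video: 6.340 Mbps × 4020 s × 1.01 = 25741.7 Mb
Total: 352449.6 Mb = 44056.2 MB.
= 41.03 GiB.

41.03 GiB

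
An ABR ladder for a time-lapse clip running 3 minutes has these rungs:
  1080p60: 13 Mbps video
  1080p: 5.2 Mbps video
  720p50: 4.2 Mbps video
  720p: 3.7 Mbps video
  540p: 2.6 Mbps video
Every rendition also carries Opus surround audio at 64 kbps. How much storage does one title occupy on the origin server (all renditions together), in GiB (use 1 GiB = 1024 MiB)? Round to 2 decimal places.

3 min = 180 s
Audio: 64 kbps = 0.064 Mbps.
Sum of rendition bitrates: (13+0.064) + (5.2+0.064) + (4.2+0.064) + (3.7+0.064) + (2.6+0.064) = 29.020 Mbps.
× 180 s = 5,224 Mb = 653.0 MB = 0.6081 GiB.

0.61 GiB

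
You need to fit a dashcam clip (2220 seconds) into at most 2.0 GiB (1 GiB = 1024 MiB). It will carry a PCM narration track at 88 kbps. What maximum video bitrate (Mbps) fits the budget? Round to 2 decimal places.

Budget: 2.0 GiB = 17179.9 Mb.
Total bitrate budget: 17179.9 Mb / 2220 s = 7.739 Mbps.
Audio: 88 kbps = 0.088 Mbps.
Video: 7.739 − 0.088 = 7.651 Mbps.

7.65 Mbps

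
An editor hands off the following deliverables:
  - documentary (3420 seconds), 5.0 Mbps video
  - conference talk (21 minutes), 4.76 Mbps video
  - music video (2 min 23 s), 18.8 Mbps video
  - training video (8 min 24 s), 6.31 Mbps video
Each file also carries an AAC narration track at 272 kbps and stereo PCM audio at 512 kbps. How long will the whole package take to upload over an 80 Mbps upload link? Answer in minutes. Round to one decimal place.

Audio total: 272 + 512 = 784 kbps = 0.784 Mbps.
documentary: 5.784 Mbps × 3420 s = 19781.3 Mb
conference talk: 5.544 Mbps × 1260 s = 6985.4 Mb
music video: 19.584 Mbps × 143 s = 2800.5 Mb
training video: 7.094 Mbps × 504 s = 3575.4 Mb
Total: 33142.6 Mb = 4142.8 MB.
At 80 Mbps: 33142.6 / 80 = 414 s ≈ 6.9 minutes.

6.9 minutes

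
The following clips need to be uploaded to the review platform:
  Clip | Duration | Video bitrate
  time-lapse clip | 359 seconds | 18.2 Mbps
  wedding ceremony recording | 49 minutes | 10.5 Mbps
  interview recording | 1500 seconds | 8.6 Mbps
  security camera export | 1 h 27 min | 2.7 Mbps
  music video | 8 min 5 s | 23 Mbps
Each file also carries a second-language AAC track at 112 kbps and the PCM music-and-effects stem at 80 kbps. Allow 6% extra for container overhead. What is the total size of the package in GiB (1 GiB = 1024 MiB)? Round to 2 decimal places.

9.57 GiB

Audio total: 112 + 80 = 192 kbps = 0.192 Mbps.
time-lapse clip: 18.392 Mbps × 359 s × 1.06 = 6998.9 Mb
wedding ceremony recording: 10.692 Mbps × 2940 s × 1.06 = 33320.5 Mb
interview recording: 8.792 Mbps × 1500 s × 1.06 = 13979.3 Mb
security camera export: 2.892 Mbps × 5220 s × 1.06 = 16002.0 Mb
music video: 23.192 Mbps × 485 s × 1.06 = 11923.0 Mb
Total: 82223.7 Mb = 10278.0 MB.
= 9.572 GiB.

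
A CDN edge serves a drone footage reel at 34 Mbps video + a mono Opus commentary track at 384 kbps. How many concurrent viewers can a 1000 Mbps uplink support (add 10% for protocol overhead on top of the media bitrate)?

Audio: 384 kbps = 0.384 Mbps.
Per-viewer media rate: 34.384 Mbps.
On the wire with 10% overhead: 37.822 Mbps.
1000 Mbps = 1,000 Mbps; 1,000 / 37.822 = 26.44 → 26 viewers.

26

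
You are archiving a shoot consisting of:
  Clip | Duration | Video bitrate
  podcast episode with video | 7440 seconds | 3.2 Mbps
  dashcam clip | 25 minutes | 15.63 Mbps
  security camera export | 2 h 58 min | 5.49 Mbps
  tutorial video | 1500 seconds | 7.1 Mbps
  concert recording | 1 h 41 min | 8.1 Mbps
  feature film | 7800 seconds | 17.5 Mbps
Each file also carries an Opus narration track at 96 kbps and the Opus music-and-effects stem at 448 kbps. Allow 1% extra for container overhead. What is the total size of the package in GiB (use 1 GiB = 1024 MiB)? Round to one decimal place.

37.8 GiB

Audio total: 96 + 448 = 544 kbps = 0.544 Mbps.
podcast episode with video: 3.744 Mbps × 7440 s × 1.01 = 28133.9 Mb
dashcam clip: 16.174 Mbps × 1500 s × 1.01 = 24503.6 Mb
security camera export: 6.034 Mbps × 10680 s × 1.01 = 65087.6 Mb
tutorial video: 7.644 Mbps × 1500 s × 1.01 = 11580.7 Mb
concert recording: 8.644 Mbps × 6060 s × 1.01 = 52906.5 Mb
feature film: 18.044 Mbps × 7800 s × 1.01 = 142150.6 Mb
Total: 324362.8 Mb = 40545.4 MB.
= 37.76 GiB.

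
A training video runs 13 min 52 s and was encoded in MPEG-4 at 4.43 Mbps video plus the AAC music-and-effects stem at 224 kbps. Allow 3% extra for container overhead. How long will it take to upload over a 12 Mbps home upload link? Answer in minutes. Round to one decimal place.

13 min 52 s = 832 s
Audio: 224 kbps = 0.224 Mbps.
Total bitrate: 4.654 Mbps.
File: 4.654 Mbps × 832 s = 3872.1 Mb.
With 3% container overhead: ×1.03. → 3988.3 Mb.
At 12 Mbps: 3988.3 / 12 = 332.4 s ≈ 5.54 minutes.

5.5 minutes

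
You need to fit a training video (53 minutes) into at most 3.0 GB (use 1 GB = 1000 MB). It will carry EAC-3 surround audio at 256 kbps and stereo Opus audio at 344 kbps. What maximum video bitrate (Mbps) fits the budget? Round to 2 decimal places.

Budget: 3.0 GB = 24000.0 Mb.
53 min = 3180 s
Total bitrate budget: 24000.0 Mb / 3180 s = 7.547 Mbps.
Audio total: 256 + 344 = 600 kbps = 0.600 Mbps.
Video: 7.547 − 0.600 = 6.947 Mbps.

6.95 Mbps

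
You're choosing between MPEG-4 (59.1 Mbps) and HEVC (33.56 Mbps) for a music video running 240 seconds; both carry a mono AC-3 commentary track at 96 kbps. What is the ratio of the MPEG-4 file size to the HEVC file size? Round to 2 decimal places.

1.76

Audio: 96 kbps = 0.096 Mbps.
MPEG-4: 59.196 Mbps × 240 s = 14207.0 Mb = 1.654 GiB.
HEVC: 33.656 Mbps × 240 s = 8077.4 Mb = 0.940 GiB.
Ratio: 1.654 / 0.940 = 1.759.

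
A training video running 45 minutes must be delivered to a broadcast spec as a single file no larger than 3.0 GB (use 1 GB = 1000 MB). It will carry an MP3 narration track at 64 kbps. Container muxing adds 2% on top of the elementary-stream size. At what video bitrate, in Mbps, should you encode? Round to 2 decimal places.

8.65 Mbps

Budget: 3.0 GB = 24000.0 Mb.
Stream payload after overhead: 24000.0 / 1.02 = 23529.4 Mb.
45 min = 2700 s
Total bitrate budget: 23529.4 Mb / 2700 s = 8.715 Mbps.
Audio: 64 kbps = 0.064 Mbps.
Video: 8.715 − 0.064 = 8.651 Mbps.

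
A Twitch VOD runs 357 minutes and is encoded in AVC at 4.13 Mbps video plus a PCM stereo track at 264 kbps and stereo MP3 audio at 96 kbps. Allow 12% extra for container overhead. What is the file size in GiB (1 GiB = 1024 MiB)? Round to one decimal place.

357 min = 21420 s
Audio total: 264 + 96 = 360 kbps = 0.360 Mbps.
Total bitrate: 4.13 + 0.360 = 4.490 Mbps.
Stream data: 4.490 Mbps × 21420 s = 96175.8 Mb.
With 12% container overhead: ×1.12.
107,717 Mb = 13,464,612,000 bytes ÷ 1,073,741,824 = 12.54 GiB.

12.5 GiB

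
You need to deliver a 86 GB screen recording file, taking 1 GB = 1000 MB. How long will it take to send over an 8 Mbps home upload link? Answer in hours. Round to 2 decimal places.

23.89 hours

File: 86 GB = 688000.0 Mb.
At 8 Mbps: 688000.0 / 8 = 86000.0 s ≈ 23.9 hours.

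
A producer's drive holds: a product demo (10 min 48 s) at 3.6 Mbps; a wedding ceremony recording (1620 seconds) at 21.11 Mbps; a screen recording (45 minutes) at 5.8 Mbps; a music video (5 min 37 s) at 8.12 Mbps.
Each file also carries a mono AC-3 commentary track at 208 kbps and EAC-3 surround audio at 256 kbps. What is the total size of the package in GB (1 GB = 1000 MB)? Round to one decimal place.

7.2 GB

Audio total: 208 + 256 = 464 kbps = 0.464 Mbps.
product demo: 4.064 Mbps × 648 s = 2633.5 Mb
wedding ceremony recording: 21.574 Mbps × 1620 s = 34949.9 Mb
screen recording: 6.264 Mbps × 2700 s = 16912.8 Mb
music video: 8.584 Mbps × 337 s = 2892.8 Mb
Total: 57389.0 Mb = 7173.6 MB.
= 7.174 GB.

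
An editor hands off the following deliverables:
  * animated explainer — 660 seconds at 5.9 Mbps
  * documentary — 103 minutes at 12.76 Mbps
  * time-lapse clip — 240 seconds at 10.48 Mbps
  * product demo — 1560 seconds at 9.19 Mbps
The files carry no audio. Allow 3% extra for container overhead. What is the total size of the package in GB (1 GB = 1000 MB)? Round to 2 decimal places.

12.82 GB

animated explainer: 5.900 Mbps × 660 s × 1.03 = 4010.8 Mb
documentary: 12.760 Mbps × 6180 s × 1.03 = 81222.5 Mb
time-lapse clip: 10.480 Mbps × 240 s × 1.03 = 2590.7 Mb
product demo: 9.190 Mbps × 1560 s × 1.03 = 14766.5 Mb
Total: 102590.5 Mb = 12823.8 MB.
= 12.82 GB.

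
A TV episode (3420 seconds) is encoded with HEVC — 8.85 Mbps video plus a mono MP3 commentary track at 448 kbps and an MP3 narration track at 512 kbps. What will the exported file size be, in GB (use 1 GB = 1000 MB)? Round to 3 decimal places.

4.194 GB

Audio total: 448 + 512 = 960 kbps = 0.960 Mbps.
Total bitrate: 8.85 + 0.960 = 9.810 Mbps.
Stream data: 9.810 Mbps × 3420 s = 33550.2 Mb.
33,550 Mb ÷ 8 = 4,194 MB → 4.194 GB.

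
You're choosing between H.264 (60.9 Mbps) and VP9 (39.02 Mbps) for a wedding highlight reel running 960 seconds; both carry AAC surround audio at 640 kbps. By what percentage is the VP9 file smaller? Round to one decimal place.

Audio: 640 kbps = 0.640 Mbps.
H.264: 61.540 Mbps × 960 s = 59078.4 Mb = 6.878 GiB.
VP9: 39.660 Mbps × 960 s = 38073.6 Mb = 4.432 GiB.
Reduction: (1 − 4.432/6.878) × 100 = 35.55%.

35.6%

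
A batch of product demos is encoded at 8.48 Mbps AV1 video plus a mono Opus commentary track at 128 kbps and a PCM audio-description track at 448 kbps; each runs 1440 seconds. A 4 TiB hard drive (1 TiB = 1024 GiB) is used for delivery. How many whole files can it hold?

2698

Audio total: 128 + 448 = 576 kbps = 0.576 Mbps.
Total bitrate: 9.056 Mbps.
Per item: 9.056 Mbps × 1440 s = 13,041 Mb = 1,630 MB.
Capacity: 4 TiB = 35,184,372 Mb; 2698.06 items → 2698 complete.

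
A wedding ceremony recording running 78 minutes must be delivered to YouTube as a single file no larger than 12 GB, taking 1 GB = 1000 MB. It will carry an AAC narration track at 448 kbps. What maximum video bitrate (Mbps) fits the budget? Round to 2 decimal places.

20.06 Mbps

Budget: 12 GB = 96000.0 Mb.
78 min = 4680 s
Total bitrate budget: 96000.0 Mb / 4680 s = 20.513 Mbps.
Audio: 448 kbps = 0.448 Mbps.
Video: 20.513 − 0.448 = 20.065 Mbps.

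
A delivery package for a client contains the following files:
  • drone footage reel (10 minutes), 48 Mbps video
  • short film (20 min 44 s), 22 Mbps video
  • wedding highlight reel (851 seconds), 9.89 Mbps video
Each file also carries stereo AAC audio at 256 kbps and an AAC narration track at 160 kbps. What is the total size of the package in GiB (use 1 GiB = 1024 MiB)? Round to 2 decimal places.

Audio total: 256 + 160 = 416 kbps = 0.416 Mbps.
drone footage reel: 48.416 Mbps × 600 s = 29049.6 Mb
short film: 22.416 Mbps × 1244 s = 27885.5 Mb
wedding highlight reel: 10.306 Mbps × 851 s = 8770.4 Mb
Total: 65705.5 Mb = 8213.2 MB.
= 7.649 GiB.

7.65 GiB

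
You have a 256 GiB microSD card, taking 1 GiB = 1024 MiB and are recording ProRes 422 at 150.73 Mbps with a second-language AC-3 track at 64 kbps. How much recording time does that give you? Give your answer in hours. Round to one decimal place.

4.1 hours

Audio: 64 kbps = 0.064 Mbps.
Total bitrate: 150.73 + 0.064 = 150.794 Mbps.
Capacity: 256 GiB = 2,199,023 Mb.
Recording time: 2,199,023 / 150.794 = 14,583 s ≈ 4.05 hours.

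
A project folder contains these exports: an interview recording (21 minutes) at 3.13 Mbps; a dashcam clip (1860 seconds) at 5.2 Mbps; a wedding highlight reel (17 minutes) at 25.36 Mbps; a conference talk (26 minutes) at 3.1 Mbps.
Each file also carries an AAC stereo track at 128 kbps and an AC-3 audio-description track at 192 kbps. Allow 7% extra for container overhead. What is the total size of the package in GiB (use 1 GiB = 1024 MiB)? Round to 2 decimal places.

5.75 GiB

Audio total: 128 + 192 = 320 kbps = 0.320 Mbps.
interview recording: 3.450 Mbps × 1260 s × 1.07 = 4651.3 Mb
dashcam clip: 5.520 Mbps × 1860 s × 1.07 = 10985.9 Mb
wedding highlight reel: 25.680 Mbps × 1020 s × 1.07 = 28027.2 Mb
conference talk: 3.420 Mbps × 1560 s × 1.07 = 5708.7 Mb
Total: 49373.0 Mb = 6171.6 MB.
= 5.748 GiB.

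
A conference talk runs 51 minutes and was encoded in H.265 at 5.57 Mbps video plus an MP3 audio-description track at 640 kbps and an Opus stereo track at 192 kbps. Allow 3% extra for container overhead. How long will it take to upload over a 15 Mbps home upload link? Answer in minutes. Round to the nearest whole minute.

22 minutes

51 min = 3060 s
Audio total: 640 + 192 = 832 kbps = 0.832 Mbps.
Total bitrate: 6.402 Mbps.
File: 6.402 Mbps × 3060 s = 19590.1 Mb.
With 3% container overhead: ×1.03. → 20177.8 Mb.
At 15 Mbps: 20177.8 / 15 = 1345.2 s ≈ 22.4 minutes.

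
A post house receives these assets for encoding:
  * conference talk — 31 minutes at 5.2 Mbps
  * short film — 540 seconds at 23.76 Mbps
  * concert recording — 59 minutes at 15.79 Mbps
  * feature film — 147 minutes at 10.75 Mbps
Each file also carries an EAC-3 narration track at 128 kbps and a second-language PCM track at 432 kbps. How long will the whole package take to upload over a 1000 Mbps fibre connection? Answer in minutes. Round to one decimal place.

3.0 minutes

Audio total: 128 + 432 = 560 kbps = 0.560 Mbps.
conference talk: 5.760 Mbps × 1860 s = 10713.6 Mb
short film: 24.320 Mbps × 540 s = 13132.8 Mb
concert recording: 16.350 Mbps × 3540 s = 57879.0 Mb
feature film: 11.310 Mbps × 8820 s = 99754.2 Mb
Total: 181479.6 Mb = 22685.0 MB.
At 1000 Mbps: 181479.6 / 1000 = 181 s ≈ 3.02 minutes.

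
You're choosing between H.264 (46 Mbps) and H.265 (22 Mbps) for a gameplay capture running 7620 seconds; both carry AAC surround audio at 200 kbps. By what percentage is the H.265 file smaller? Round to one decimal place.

51.9%

Audio: 200 kbps = 0.200 Mbps.
H.264: 46.200 Mbps × 7620 s = 352044.0 Mb = 44.005 GB.
H.265: 22.200 Mbps × 7620 s = 169164.0 Mb = 21.145 GB.
Reduction: (1 − 21.145/44.005) × 100 = 51.95%.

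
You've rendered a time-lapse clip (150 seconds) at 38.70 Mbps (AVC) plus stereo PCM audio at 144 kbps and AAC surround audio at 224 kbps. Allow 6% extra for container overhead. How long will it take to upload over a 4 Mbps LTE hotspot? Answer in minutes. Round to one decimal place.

Audio total: 144 + 224 = 368 kbps = 0.368 Mbps.
Total bitrate: 39.068 Mbps.
File: 39.068 Mbps × 150 s = 5860.2 Mb.
With 6% container overhead: ×1.06. → 6211.8 Mb.
At 4 Mbps: 6211.8 / 4 = 1553.0 s ≈ 25.9 minutes.

25.9 minutes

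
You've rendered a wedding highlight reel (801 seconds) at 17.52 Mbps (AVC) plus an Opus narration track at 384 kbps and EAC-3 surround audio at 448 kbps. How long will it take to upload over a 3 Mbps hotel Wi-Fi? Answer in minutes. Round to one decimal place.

81.7 minutes

Audio total: 384 + 448 = 832 kbps = 0.832 Mbps.
Total bitrate: 18.352 Mbps.
File: 18.352 Mbps × 801 s = 14700.0 Mb.
At 3 Mbps: 14700.0 / 3 = 4900.0 s ≈ 81.7 minutes.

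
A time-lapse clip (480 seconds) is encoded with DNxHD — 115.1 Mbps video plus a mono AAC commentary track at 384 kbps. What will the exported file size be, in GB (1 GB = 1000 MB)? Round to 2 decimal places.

Audio: 384 kbps = 0.384 Mbps.
Total bitrate: 115.1 + 0.384 = 115.484 Mbps.
Stream data: 115.484 Mbps × 480 s = 55432.3 Mb.
55,432 Mb ÷ 8 = 6,929 MB → 6.929 GB.

6.93 GB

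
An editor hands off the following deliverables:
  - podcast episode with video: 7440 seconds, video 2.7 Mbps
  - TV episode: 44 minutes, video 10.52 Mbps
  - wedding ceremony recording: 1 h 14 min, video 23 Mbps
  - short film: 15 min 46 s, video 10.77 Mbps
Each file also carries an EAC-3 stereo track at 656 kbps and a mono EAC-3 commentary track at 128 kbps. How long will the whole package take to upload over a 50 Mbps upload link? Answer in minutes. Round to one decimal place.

57.4 minutes

Audio total: 656 + 128 = 784 kbps = 0.784 Mbps.
podcast episode with video: 3.484 Mbps × 7440 s = 25921.0 Mb
TV episode: 11.304 Mbps × 2640 s = 29842.6 Mb
wedding ceremony recording: 23.784 Mbps × 4440 s = 105601.0 Mb
short film: 11.554 Mbps × 946 s = 10930.1 Mb
Total: 172294.6 Mb = 21536.8 MB.
At 50 Mbps: 172294.6 / 50 = 3446 s ≈ 57.4 minutes.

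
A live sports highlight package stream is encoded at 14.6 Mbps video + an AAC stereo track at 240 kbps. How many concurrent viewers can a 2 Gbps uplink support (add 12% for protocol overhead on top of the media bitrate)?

120

Audio: 240 kbps = 0.240 Mbps.
Per-viewer media rate: 14.840 Mbps.
On the wire with 12% overhead: 16.621 Mbps.
2 Gbps = 2,000 Mbps; 2,000 / 16.621 = 120.33 → 120 viewers.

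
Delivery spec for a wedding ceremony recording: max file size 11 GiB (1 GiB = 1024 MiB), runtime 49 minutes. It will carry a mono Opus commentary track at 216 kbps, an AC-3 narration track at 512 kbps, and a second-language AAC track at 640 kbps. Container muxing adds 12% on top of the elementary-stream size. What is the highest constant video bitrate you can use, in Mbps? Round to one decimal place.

Budget: 11 GiB = 94489.3 Mb.
Stream payload after overhead: 94489.3 / 1.12 = 84365.4 Mb.
49 min = 2940 s
Total bitrate budget: 84365.4 Mb / 2940 s = 28.696 Mbps.
Audio total: 216 + 512 + 640 = 1368 kbps = 1.368 Mbps.
Video: 28.696 − 1.368 = 27.328 Mbps.

27.3 Mbps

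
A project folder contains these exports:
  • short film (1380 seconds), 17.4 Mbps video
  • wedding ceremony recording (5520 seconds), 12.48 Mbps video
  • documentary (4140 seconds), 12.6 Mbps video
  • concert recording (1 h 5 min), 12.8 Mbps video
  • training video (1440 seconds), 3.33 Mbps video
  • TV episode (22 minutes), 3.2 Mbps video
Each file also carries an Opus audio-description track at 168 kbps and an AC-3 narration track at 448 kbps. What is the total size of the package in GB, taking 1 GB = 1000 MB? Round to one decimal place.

26.9 GB

Audio total: 168 + 448 = 616 kbps = 0.616 Mbps.
short film: 18.016 Mbps × 1380 s = 24862.1 Mb
wedding ceremony recording: 13.096 Mbps × 5520 s = 72289.9 Mb
documentary: 13.216 Mbps × 4140 s = 54714.2 Mb
concert recording: 13.416 Mbps × 3900 s = 52322.4 Mb
training video: 3.946 Mbps × 1440 s = 5682.2 Mb
TV episode: 3.816 Mbps × 1320 s = 5037.1 Mb
Total: 214908.0 Mb = 26863.5 MB.
= 26.86 GB.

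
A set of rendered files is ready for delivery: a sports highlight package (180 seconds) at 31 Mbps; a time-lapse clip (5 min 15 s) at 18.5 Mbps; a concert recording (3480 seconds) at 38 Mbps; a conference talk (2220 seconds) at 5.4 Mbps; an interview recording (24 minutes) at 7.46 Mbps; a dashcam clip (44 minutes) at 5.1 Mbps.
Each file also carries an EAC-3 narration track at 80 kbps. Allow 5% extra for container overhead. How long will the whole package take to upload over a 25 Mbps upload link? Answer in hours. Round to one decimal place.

Audio: 80 kbps = 0.080 Mbps.
sports highlight package: 31.080 Mbps × 180 s × 1.05 = 5874.1 Mb
time-lapse clip: 18.580 Mbps × 315 s × 1.05 = 6145.3 Mb
concert recording: 38.080 Mbps × 3480 s × 1.05 = 139144.3 Mb
conference talk: 5.480 Mbps × 2220 s × 1.05 = 12773.9 Mb
interview recording: 7.540 Mbps × 1440 s × 1.05 = 11400.5 Mb
dashcam clip: 5.180 Mbps × 2640 s × 1.05 = 14359.0 Mb
Total: 189697.1 Mb = 23712.1 MB.
At 25 Mbps: 189697.1 / 25 = 7588 s ≈ 2.11 hours.

2.1 hours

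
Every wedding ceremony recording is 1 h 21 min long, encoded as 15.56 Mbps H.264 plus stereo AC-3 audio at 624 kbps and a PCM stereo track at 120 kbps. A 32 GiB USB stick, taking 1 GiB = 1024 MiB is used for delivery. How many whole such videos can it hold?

1 h 21 min = 81 min = 4860 s
Audio total: 624 + 120 = 744 kbps = 0.744 Mbps.
Total bitrate: 16.304 Mbps.
Per item: 16.304 Mbps × 4860 s = 79,237 Mb = 9,905 MB.
Capacity: 32 GiB = 274,878 Mb; 3.47 items → 3 complete.

3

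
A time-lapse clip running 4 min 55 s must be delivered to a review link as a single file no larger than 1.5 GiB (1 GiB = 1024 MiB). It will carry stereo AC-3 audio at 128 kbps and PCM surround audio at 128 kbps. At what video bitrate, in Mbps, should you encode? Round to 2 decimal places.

43.42 Mbps

Budget: 1.5 GiB = 12884.9 Mb.
4 min 55 s = 295 s
Total bitrate budget: 12884.9 Mb / 295 s = 43.678 Mbps.
Audio total: 128 + 128 = 256 kbps = 0.256 Mbps.
Video: 43.678 − 0.256 = 43.422 Mbps.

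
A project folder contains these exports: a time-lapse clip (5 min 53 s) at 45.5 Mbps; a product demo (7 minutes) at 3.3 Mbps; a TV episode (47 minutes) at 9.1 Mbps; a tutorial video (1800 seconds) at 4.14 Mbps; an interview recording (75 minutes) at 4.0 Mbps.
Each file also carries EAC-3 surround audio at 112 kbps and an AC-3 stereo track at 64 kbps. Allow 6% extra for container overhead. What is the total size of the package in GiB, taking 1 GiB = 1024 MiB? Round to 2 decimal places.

8.68 GiB

Audio total: 112 + 64 = 176 kbps = 0.176 Mbps.
time-lapse clip: 45.676 Mbps × 353 s × 1.06 = 17091.0 Mb
product demo: 3.476 Mbps × 420 s × 1.06 = 1547.5 Mb
TV episode: 9.276 Mbps × 2820 s × 1.06 = 27727.8 Mb
tutorial video: 4.316 Mbps × 1800 s × 1.06 = 8234.9 Mb
interview recording: 4.176 Mbps × 4500 s × 1.06 = 19919.5 Mb
Total: 74520.8 Mb = 9315.1 MB.
= 8.675 GiB.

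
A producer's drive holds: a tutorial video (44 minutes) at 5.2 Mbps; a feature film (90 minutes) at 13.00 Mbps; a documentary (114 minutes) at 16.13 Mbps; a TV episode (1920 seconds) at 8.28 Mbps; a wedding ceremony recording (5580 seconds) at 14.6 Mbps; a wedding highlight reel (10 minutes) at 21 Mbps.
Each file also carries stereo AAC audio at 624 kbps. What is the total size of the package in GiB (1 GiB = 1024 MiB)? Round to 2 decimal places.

Audio: 624 kbps = 0.624 Mbps.
tutorial video: 5.824 Mbps × 2640 s = 15375.4 Mb
feature film: 13.624 Mbps × 5400 s = 73569.6 Mb
documentary: 16.754 Mbps × 6840 s = 114597.4 Mb
TV episode: 8.904 Mbps × 1920 s = 17095.7 Mb
wedding ceremony recording: 15.224 Mbps × 5580 s = 84949.9 Mb
wedding highlight reel: 21.624 Mbps × 600 s = 12974.4 Mb
Total: 318562.3 Mb = 39820.3 MB.
= 37.09 GiB.

37.09 GiB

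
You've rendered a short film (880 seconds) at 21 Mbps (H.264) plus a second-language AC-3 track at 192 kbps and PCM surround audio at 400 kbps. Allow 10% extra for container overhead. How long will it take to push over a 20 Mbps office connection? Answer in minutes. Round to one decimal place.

Audio total: 192 + 400 = 592 kbps = 0.592 Mbps.
Total bitrate: 21.592 Mbps.
File: 21.592 Mbps × 880 s = 19001.0 Mb.
With 10% container overhead: ×1.10. → 20901.1 Mb.
At 20 Mbps: 20901.1 / 20 = 1045.1 s ≈ 17.4 minutes.

17.4 minutes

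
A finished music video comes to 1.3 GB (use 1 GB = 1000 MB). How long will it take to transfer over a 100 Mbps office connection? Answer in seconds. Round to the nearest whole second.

File: 1.3 GB = 10400.0 Mb.
At 100 Mbps: 10400.0 / 100 = 104.0 s ≈ 104 seconds.

104 seconds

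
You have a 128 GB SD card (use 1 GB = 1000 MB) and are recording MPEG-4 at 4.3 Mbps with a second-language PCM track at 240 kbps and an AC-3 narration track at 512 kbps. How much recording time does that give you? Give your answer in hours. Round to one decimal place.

Audio total: 240 + 512 = 752 kbps = 0.752 Mbps.
Total bitrate: 4.3 + 0.752 = 5.052 Mbps.
Capacity: 128 GB = 1,024,000 Mb.
Recording time: 1,024,000 / 5.052 = 202,692 s ≈ 56.3 hours.

56.3 hours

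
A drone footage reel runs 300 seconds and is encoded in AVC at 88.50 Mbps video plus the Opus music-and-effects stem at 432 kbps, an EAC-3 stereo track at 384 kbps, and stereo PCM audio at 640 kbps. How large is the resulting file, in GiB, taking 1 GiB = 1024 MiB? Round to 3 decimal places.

Audio total: 432 + 384 + 640 = 1456 kbps = 1.456 Mbps.
Total bitrate: 88.50 + 1.456 = 89.956 Mbps.
Stream data: 89.956 Mbps × 300 s = 26986.8 Mb.
26,987 Mb = 3,373,350,000 bytes ÷ 1,073,741,824 = 3.142 GiB.

3.142 GiB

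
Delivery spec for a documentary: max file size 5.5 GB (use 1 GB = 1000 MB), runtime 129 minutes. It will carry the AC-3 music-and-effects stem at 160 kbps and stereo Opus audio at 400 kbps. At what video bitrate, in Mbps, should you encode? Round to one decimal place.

Budget: 5.5 GB = 44000.0 Mb.
129 min = 7740 s
Total bitrate budget: 44000.0 Mb / 7740 s = 5.685 Mbps.
Audio total: 160 + 400 = 560 kbps = 0.560 Mbps.
Video: 5.685 − 0.560 = 5.125 Mbps.

5.1 Mbps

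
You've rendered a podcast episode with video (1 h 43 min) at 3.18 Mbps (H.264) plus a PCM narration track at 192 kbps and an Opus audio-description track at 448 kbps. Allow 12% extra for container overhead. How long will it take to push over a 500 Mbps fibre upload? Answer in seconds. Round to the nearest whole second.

53 seconds

1 h 43 min = 103 min = 6180 s
Audio total: 192 + 448 = 640 kbps = 0.640 Mbps.
Total bitrate: 3.820 Mbps.
File: 3.820 Mbps × 6180 s = 23607.6 Mb.
With 12% container overhead: ×1.12. → 26440.5 Mb.
At 500 Mbps: 26440.5 / 500 = 52.9 s ≈ 52.9 seconds.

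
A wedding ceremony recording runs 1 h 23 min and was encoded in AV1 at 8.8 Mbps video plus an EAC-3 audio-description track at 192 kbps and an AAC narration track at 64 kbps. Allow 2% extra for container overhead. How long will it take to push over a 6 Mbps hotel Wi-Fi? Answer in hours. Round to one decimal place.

1 h 23 min = 83 min = 4980 s
Audio total: 192 + 64 = 256 kbps = 0.256 Mbps.
Total bitrate: 9.056 Mbps.
File: 9.056 Mbps × 4980 s = 45098.9 Mb.
With 2% container overhead: ×1.02. → 46000.9 Mb.
At 6 Mbps: 46000.9 / 6 = 7666.8 s ≈ 2.13 hours.

2.1 hours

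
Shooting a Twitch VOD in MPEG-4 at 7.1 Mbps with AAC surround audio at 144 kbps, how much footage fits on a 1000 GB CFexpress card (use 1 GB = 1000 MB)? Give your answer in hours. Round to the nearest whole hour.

307 hours

Audio: 144 kbps = 0.144 Mbps.
Total bitrate: 7.1 + 0.144 = 7.244 Mbps.
Capacity: 1000 GB = 8,000,000 Mb.
Recording time: 8,000,000 / 7.244 = 1,104,362 s ≈ 307 hours.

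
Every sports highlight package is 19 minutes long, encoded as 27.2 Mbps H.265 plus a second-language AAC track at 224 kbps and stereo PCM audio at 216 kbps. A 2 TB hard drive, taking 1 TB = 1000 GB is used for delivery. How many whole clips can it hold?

507

19 min = 1140 s
Audio total: 224 + 216 = 440 kbps = 0.440 Mbps.
Total bitrate: 27.640 Mbps.
Per item: 27.640 Mbps × 1140 s = 31,510 Mb = 3,939 MB.
Capacity: 2 TB = 16,000,000 Mb; 507.78 items → 507 complete.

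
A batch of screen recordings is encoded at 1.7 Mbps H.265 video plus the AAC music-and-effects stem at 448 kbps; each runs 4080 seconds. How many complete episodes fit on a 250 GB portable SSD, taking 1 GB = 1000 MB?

Audio: 448 kbps = 0.448 Mbps.
Total bitrate: 2.148 Mbps.
Per item: 2.148 Mbps × 4080 s = 8,764 Mb = 1,095 MB.
Capacity: 250 GB = 2,000,000 Mb; 228.21 items → 228 complete.

228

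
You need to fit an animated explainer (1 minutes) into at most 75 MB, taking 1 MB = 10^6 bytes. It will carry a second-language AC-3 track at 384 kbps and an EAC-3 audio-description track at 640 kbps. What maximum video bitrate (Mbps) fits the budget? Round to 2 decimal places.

8.98 Mbps

Budget: 75 MB = 600.0 Mb.
Total bitrate budget: 600.0 Mb / 60 s = 10.000 Mbps.
Audio total: 384 + 640 = 1024 kbps = 1.024 Mbps.
Video: 10.000 − 1.024 = 8.976 Mbps.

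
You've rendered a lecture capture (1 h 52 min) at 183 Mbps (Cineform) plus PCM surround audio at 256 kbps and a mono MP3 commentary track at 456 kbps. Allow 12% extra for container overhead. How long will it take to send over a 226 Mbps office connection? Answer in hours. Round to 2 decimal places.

1.70 hours

1 h 52 min = 112 min = 6720 s
Audio total: 256 + 456 = 712 kbps = 0.712 Mbps.
Total bitrate: 183.712 Mbps.
File: 183.712 Mbps × 6720 s = 1234544.6 Mb.
With 12% container overhead: ×1.12. → 1382690.0 Mb.
At 226 Mbps: 1382690.0 / 226 = 6118.1 s ≈ 1.7 hours.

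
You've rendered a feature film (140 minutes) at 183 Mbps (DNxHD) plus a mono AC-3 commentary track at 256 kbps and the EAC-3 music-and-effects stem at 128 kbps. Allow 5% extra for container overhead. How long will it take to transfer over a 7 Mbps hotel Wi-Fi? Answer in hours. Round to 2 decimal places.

140 min = 8400 s
Audio total: 256 + 128 = 384 kbps = 0.384 Mbps.
Total bitrate: 183.384 Mbps.
File: 183.384 Mbps × 8400 s = 1540425.6 Mb.
With 5% container overhead: ×1.05. → 1617446.9 Mb.
At 7 Mbps: 1617446.9 / 7 = 231063.8 s ≈ 64.2 hours.

64.18 hours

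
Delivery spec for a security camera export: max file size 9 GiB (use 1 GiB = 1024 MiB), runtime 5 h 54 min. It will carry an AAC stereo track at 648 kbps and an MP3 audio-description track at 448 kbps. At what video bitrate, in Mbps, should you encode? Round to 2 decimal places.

2.54 Mbps

Budget: 9 GiB = 77309.4 Mb.
5 h 54 min = 354 min = 21240 s
Total bitrate budget: 77309.4 Mb / 21240 s = 3.640 Mbps.
Audio total: 648 + 448 = 1096 kbps = 1.096 Mbps.
Video: 3.640 − 1.096 = 2.544 Mbps.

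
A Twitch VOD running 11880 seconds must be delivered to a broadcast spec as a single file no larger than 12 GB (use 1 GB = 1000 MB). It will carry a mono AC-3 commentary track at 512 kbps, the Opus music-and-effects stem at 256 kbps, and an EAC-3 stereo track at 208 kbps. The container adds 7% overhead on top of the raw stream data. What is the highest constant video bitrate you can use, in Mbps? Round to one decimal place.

Budget: 12 GB = 96000.0 Mb.
Stream payload after overhead: 96000.0 / 1.07 = 89719.6 Mb.
Total bitrate budget: 89719.6 Mb / 11880 s = 7.552 Mbps.
Audio total: 512 + 256 + 208 = 976 kbps = 0.976 Mbps.
Video: 7.552 − 0.976 = 6.576 Mbps.

6.6 Mbps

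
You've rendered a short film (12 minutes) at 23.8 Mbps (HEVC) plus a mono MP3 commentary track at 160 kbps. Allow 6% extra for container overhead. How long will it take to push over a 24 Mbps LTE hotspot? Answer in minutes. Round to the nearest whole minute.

12 min = 720 s
Audio: 160 kbps = 0.160 Mbps.
Total bitrate: 23.960 Mbps.
File: 23.960 Mbps × 720 s = 17251.2 Mb.
With 6% container overhead: ×1.06. → 18286.3 Mb.
At 24 Mbps: 18286.3 / 24 = 761.9 s ≈ 12.7 minutes.

13 minutes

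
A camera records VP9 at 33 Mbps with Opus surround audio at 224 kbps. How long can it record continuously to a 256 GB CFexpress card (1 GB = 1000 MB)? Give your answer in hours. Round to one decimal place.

Audio: 224 kbps = 0.224 Mbps.
Total bitrate: 33 + 0.224 = 33.224 Mbps.
Capacity: 256 GB = 2,048,000 Mb.
Recording time: 2,048,000 / 33.224 = 61,642 s ≈ 17.1 hours.

17.1 hours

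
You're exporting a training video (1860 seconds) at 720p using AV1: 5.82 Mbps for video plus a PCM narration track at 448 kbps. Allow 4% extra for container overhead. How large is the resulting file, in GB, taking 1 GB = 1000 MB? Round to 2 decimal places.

Audio: 448 kbps = 0.448 Mbps.
Total bitrate: 5.82 + 0.448 = 6.268 Mbps.
Stream data: 6.268 Mbps × 1860 s = 11658.5 Mb.
With 4% container overhead: ×1.04.
12,125 Mb ÷ 8 = 1,516 MB → 1.516 GB.

1.52 GB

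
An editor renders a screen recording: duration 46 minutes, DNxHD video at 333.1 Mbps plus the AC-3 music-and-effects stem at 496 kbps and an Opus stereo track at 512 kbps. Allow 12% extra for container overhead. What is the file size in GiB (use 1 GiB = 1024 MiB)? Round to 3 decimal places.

120.233 GiB

46 min = 2760 s
Audio total: 496 + 512 = 1008 kbps = 1.008 Mbps.
Total bitrate: 333.1 + 1.008 = 334.108 Mbps.
Stream data: 334.108 Mbps × 2760 s = 922138.1 Mb.
With 12% container overhead: ×1.12.
1,032,795 Mb = 129,099,331,200 bytes ÷ 1,073,741,824 = 120.2 GiB.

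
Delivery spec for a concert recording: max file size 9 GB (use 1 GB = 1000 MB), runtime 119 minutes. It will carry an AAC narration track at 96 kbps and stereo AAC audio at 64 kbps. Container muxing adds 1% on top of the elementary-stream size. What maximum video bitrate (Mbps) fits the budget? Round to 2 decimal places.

Budget: 9 GB = 72000.0 Mb.
Stream payload after overhead: 72000.0 / 1.01 = 71287.1 Mb.
119 min = 7140 s
Total bitrate budget: 71287.1 Mb / 7140 s = 9.984 Mbps.
Audio total: 96 + 64 = 160 kbps = 0.160 Mbps.
Video: 9.984 − 0.160 = 9.824 Mbps.

9.82 Mbps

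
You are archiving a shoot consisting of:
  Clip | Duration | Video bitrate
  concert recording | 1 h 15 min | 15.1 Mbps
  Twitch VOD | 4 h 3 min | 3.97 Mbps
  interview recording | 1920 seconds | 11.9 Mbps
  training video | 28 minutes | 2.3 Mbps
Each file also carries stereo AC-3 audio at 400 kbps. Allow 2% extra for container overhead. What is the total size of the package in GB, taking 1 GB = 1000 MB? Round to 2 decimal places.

Audio: 400 kbps = 0.400 Mbps.
concert recording: 15.500 Mbps × 4500 s × 1.02 = 71145.0 Mb
Twitch VOD: 4.370 Mbps × 14580 s × 1.02 = 64988.9 Mb
interview recording: 12.300 Mbps × 1920 s × 1.02 = 24088.3 Mb
training video: 2.700 Mbps × 1680 s × 1.02 = 4626.7 Mb
Total: 164848.9 Mb = 20606.1 MB.
= 20.61 GB.

20.61 GB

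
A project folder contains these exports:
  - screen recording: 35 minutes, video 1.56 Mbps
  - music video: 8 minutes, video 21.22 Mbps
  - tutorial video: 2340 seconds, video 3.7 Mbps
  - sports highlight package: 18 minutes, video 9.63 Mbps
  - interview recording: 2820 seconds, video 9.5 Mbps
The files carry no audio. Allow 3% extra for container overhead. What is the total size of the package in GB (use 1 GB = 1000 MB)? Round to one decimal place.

screen recording: 1.560 Mbps × 2100 s × 1.03 = 3374.3 Mb
music video: 21.220 Mbps × 480 s × 1.03 = 10491.2 Mb
tutorial video: 3.700 Mbps × 2340 s × 1.03 = 8917.7 Mb
sports highlight package: 9.630 Mbps × 1080 s × 1.03 = 10712.4 Mb
interview recording: 9.500 Mbps × 2820 s × 1.03 = 27593.7 Mb
Total: 61089.3 Mb = 7636.2 MB.
= 7.636 GB.

7.6 GB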